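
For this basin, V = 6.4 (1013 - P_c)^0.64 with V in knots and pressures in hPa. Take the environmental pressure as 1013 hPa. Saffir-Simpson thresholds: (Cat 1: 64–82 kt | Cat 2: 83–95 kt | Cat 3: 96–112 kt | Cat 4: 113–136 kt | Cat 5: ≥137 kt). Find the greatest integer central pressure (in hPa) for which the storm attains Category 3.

Category 3 begins at V = 96 kt.
Required ΔP = (96/6.4)^(1/0.64) = 15.000^1.562 ≈ 68.81 hPa.
P_c ≤ 1013 − 68.81 = 944.19, so the highest integer P_c is 944 hPa.

944 hPa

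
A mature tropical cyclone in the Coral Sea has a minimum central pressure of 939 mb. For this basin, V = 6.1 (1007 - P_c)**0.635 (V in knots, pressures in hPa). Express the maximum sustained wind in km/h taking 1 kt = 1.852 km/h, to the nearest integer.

ΔP = 1007 − 939 = 68 mb.
V ≈ 6.1 × 68^0.635 = 6.1 × 14.576 ≈ 88.915 kt.
88.915 × 1.852 ≈ 164.67 km/h → 165 km/h.

165 km/h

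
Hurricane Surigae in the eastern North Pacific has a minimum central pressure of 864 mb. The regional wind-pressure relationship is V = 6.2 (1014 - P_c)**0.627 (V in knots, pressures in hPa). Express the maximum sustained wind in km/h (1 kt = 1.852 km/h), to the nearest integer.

266 km/h

ΔP = 1014 − 864 = 150 mb.
V ≈ 6.2 × 150^0.627 = 6.2 × 23.142 ≈ 143.483 kt.
143.483 × 1.852 ≈ 265.73 km/h → 266 km/h.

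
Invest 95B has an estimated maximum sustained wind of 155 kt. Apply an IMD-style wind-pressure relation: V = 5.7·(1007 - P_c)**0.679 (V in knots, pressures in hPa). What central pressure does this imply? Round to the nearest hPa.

877 hPa

ΔP = (V / 5.7)^(1/0.679) = (155/5.7)^1.473.
155/5.7 = 27.193; 27.193^1.473 ≈ 129.60 hPa.
P_c = 1007 − 129.60 = 877.40 ≈ 877 hPa.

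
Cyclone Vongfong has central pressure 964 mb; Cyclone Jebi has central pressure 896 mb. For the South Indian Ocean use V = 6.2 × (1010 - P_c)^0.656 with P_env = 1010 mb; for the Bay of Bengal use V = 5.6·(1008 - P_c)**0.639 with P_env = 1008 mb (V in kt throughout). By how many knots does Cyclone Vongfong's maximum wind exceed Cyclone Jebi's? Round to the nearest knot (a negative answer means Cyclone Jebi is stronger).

Cyclone Vongfong: ΔP = 46; V ≈ 6.2 × 46^0.656 ≈ 76.41 kt.
Cyclone Jebi: ΔP = 112; V ≈ 5.6 × 112^0.639 ≈ 114.19 kt.
Difference ≈ 76.41 − 114.19 = -37.78 → -38 kt.

-38 kt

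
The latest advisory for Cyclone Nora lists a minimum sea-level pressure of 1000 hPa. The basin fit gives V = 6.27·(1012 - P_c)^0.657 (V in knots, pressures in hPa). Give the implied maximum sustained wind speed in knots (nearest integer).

32 kt

ΔP = 1012 − 1000 = 12 hPa.
12^0.657 ≈ 5.117.
V ≈ 6.27 × 5.117 ≈ 32.1 kt.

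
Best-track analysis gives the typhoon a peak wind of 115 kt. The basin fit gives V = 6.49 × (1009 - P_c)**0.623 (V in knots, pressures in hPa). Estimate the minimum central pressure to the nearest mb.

908 mb

ΔP = (V / 6.49)^(1/0.623) = (115/6.49)^1.605.
115/6.49 = 17.720; 17.720^1.605 ≈ 100.91 mb.
P_c = 1009 − 100.91 = 908.09 ≈ 908 mb.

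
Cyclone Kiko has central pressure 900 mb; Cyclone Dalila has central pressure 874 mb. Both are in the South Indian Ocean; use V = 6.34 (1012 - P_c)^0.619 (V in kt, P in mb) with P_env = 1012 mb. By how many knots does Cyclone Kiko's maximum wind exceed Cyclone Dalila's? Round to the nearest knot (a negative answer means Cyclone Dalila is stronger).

-16 kt

Cyclone Kiko: ΔP = 112; V ≈ 6.34 × 112^0.619 ≈ 117.64 kt.
Cyclone Dalila: ΔP = 138; V ≈ 6.34 × 138^0.619 ≈ 133.87 kt.
Difference ≈ 117.64 − 133.87 = -16.23 → -16 kt.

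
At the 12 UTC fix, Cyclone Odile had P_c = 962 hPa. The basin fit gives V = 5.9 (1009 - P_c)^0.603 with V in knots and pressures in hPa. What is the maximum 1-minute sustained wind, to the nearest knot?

60 kt

ΔP = 1009 − 962 = 47 hPa.
47^0.603 ≈ 10.192.
V ≈ 5.9 × 10.192 ≈ 60.1 kt.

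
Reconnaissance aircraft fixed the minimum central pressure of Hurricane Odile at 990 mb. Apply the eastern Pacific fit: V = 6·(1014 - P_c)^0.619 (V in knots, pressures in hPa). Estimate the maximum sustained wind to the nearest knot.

43 kt

ΔP = 1014 − 990 = 24 mb.
24^0.619 ≈ 7.151.
V ≈ 6 × 7.151 ≈ 42.9 kt.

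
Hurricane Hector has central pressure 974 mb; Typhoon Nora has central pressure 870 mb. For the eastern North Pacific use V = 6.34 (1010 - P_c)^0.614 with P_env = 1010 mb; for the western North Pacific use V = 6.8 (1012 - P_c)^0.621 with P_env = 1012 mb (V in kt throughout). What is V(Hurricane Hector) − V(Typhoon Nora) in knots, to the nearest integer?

Hurricane Hector: ΔP = 36; V ≈ 6.34 × 36^0.614 ≈ 57.23 kt.
Typhoon Nora: ΔP = 142; V ≈ 6.8 × 142^0.621 ≈ 147.60 kt.
Difference ≈ 57.23 − 147.60 = -90.37 → -90 kt.

-90 kt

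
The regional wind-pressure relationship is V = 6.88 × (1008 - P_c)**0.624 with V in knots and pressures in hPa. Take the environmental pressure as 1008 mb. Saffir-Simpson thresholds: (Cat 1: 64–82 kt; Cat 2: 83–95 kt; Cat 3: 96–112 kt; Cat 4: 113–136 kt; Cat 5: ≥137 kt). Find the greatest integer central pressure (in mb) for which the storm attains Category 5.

Category 5 begins at V = 137 kt.
Required ΔP = (137/6.88)^(1/0.624) = 19.913^1.603 ≈ 120.77 mb.
P_c ≤ 1008 − 120.77 = 887.23, so the highest integer P_c is 887 mb.

887 mb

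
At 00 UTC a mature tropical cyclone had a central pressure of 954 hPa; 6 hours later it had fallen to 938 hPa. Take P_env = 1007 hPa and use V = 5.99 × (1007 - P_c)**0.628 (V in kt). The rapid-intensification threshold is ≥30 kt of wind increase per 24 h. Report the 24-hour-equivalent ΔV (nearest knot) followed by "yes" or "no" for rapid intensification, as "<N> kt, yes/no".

V₁: ΔP = 53, V ≈ 5.99 × 53^0.628 ≈ 72.49 kt.
V₂: ΔP = 69, V ≈ 5.99 × 69^0.628 ≈ 85.55 kt.
ΔV over 6 h = 13.06 kt → 24 h equivalent = 13.06 × 24/6 ≈ 52.24 kt.
52 kt ≥ 30 kt ⇒ rapid intensification.

52 kt, yes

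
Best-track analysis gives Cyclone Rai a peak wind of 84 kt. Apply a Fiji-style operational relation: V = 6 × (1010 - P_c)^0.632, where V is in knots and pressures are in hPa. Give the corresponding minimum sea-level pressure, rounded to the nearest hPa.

ΔP = (V / 6)^(1/0.632) = (84/6)^1.582.
84/6 = 14.000; 14.000^1.582 ≈ 65.09 hPa.
P_c = 1010 − 65.09 = 944.91 ≈ 945 hPa.

945 hPa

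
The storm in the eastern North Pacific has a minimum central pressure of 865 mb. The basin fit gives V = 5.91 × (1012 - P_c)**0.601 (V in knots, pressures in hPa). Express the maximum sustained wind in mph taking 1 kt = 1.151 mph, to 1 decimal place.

136.5 mph

ΔP = 1012 − 865 = 147 mb.
V ≈ 5.91 × 147^0.601 = 5.91 × 20.070 ≈ 118.617 kt.
118.617 × 1.151 ≈ 136.53 mph → 136.5 mph.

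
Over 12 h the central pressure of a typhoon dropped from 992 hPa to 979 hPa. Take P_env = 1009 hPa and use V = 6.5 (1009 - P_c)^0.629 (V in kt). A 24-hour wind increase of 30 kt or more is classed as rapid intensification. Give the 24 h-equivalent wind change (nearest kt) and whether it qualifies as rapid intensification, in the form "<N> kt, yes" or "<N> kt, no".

33 kt, yes

V₁: ΔP = 17, V ≈ 6.5 × 17^0.629 ≈ 38.62 kt.
V₂: ΔP = 30, V ≈ 6.5 × 30^0.629 ≈ 55.21 kt.
ΔV over 12 h = 16.59 kt → 24 h equivalent = 16.59 × 24/12 ≈ 33.18 kt.
33 kt ≥ 30 kt ⇒ rapid intensification.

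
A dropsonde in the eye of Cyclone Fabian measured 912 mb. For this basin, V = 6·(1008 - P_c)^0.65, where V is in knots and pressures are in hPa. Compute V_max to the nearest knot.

ΔP = 1008 − 912 = 96 mb.
96^0.65 ≈ 19.430.
V ≈ 6 × 19.430 ≈ 116.6 kt.

117 kt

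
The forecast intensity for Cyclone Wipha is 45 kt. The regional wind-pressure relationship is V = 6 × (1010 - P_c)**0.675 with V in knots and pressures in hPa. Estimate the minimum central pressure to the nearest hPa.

ΔP = (V / 6)^(1/0.675) = (45/6)^1.481.
45/6 = 7.500; 7.500^1.481 ≈ 19.79 hPa.
P_c = 1010 − 19.79 = 990.21 ≈ 990 hPa.

990 hPa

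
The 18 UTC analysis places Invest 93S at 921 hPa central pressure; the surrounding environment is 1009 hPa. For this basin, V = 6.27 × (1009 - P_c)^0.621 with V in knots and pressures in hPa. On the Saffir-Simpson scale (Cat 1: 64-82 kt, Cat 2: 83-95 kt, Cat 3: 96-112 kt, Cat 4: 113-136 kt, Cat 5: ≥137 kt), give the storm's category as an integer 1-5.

3

ΔP = 1009 − 921 = 88 hPa.
V ≈ 6.27 × 88^0.621 = 6.27 × 16.13 ≈ 101 kt.
101 kt falls in the Category 3 band.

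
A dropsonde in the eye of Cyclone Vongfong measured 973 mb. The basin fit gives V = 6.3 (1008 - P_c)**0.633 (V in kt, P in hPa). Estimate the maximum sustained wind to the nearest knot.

ΔP = 1008 − 973 = 35 mb.
35^0.633 ≈ 9.493.
V ≈ 6.3 × 9.493 ≈ 59.8 kt.

60 kt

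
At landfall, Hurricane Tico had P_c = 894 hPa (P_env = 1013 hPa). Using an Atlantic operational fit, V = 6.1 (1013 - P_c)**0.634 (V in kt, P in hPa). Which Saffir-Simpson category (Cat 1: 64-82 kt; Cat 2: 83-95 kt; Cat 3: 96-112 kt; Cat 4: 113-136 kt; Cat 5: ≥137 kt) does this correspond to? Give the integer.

ΔP = 1013 − 894 = 119 hPa.
V ≈ 6.1 × 119^0.634 = 6.1 × 20.70 ≈ 126 kt.
126 kt falls in the Category 4 band.

4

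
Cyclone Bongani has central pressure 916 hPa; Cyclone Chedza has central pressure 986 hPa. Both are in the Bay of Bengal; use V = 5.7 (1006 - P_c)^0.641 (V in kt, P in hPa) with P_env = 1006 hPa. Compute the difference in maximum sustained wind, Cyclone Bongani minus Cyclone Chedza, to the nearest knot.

63 kt

Cyclone Bongani: ΔP = 90; V ≈ 5.7 × 90^0.641 ≈ 101.99 kt.
Cyclone Chedza: ΔP = 20; V ≈ 5.7 × 20^0.641 ≈ 38.89 kt.
Difference ≈ 101.99 − 38.89 = 63.10 → 63 kt.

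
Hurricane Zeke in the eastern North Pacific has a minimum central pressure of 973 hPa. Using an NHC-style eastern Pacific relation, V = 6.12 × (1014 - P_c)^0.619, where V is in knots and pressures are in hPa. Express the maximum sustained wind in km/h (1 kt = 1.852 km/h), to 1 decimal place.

ΔP = 1014 − 973 = 41 hPa.
V ≈ 6.12 × 41^0.619 = 6.12 × 9.961 ≈ 60.963 kt.
60.963 × 1.852 ≈ 112.90 km/h → 112.9 km/h.

112.9 km/h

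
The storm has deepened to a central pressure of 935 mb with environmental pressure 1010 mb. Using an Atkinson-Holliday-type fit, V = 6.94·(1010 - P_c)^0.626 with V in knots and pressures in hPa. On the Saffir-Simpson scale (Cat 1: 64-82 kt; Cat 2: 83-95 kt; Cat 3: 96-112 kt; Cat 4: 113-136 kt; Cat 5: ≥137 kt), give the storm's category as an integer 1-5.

ΔP = 1010 − 935 = 75 mb.
V ≈ 6.94 × 75^0.626 = 6.94 × 14.92 ≈ 104 kt.
104 kt falls in the Category 3 band.

3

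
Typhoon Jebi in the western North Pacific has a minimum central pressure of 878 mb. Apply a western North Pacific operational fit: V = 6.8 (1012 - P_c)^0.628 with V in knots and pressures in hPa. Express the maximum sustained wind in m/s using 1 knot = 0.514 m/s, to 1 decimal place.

75.7 m/s

ΔP = 1012 − 878 = 134 mb.
V ≈ 6.8 × 134^0.628 = 6.8 × 21.668 ≈ 147.343 kt.
147.343 × 0.514 ≈ 75.73 m/s → 75.7 m/s.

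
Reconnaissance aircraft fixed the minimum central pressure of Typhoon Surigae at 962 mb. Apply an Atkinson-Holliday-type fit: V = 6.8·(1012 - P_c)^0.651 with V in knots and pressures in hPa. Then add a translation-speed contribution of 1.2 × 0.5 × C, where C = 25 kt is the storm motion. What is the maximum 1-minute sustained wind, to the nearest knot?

102 kt

ΔP = 1012 − 962 = 50 mb.
50^0.651 ≈ 12.765.
V ≈ 6.8 × 12.765 ≈ 86.8 kt.
Translation term: 1.2 × 0.5 × 25 = 15 kt.
Corrected V ≈ 101.8 kt → 102 kt.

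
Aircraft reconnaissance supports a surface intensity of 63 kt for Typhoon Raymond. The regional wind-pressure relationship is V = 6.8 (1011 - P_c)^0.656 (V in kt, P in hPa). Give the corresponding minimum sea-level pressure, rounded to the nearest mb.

ΔP = (V / 6.8)^(1/0.656) = (63/6.8)^1.524.
63/6.8 = 9.265; 9.265^1.524 ≈ 29.77 mb.
P_c = 1011 − 29.77 = 981.23 ≈ 981 mb.

981 mb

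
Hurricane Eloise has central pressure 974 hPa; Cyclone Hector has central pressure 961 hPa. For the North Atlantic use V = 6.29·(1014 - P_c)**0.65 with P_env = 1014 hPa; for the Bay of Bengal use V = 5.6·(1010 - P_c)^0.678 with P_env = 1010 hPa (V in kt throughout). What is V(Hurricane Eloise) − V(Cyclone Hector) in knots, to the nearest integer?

-9 kt

Hurricane Eloise: ΔP = 40; V ≈ 6.29 × 40^0.65 ≈ 69.18 kt.
Cyclone Hector: ΔP = 49; V ≈ 5.6 × 49^0.678 ≈ 78.37 kt.
Difference ≈ 69.18 − 78.37 = -9.19 → -9 kt.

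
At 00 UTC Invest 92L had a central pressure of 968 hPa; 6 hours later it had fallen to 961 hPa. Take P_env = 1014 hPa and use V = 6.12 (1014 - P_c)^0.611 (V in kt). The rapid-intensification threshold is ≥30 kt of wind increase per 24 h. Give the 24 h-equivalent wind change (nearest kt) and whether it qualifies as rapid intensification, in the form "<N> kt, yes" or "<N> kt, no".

23 kt, no

V₁: ΔP = 46, V ≈ 6.12 × 46^0.611 ≈ 63.49 kt.
V₂: ΔP = 53, V ≈ 6.12 × 53^0.611 ≈ 69.23 kt.
ΔV over 6 h = 5.74 kt → 24 h equivalent = 5.74 × 24/6 ≈ 22.96 kt.
23 kt < 30 kt ⇒ not rapid intensification.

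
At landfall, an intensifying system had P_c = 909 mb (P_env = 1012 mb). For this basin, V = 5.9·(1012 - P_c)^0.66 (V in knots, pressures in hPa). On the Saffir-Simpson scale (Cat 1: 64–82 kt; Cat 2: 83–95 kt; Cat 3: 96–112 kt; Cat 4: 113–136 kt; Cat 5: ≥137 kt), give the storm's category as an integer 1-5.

ΔP = 1012 − 909 = 103 mb.
V ≈ 5.9 × 103^0.66 = 5.9 × 21.30 ≈ 126 kt.
126 kt falls in the Category 4 band.

4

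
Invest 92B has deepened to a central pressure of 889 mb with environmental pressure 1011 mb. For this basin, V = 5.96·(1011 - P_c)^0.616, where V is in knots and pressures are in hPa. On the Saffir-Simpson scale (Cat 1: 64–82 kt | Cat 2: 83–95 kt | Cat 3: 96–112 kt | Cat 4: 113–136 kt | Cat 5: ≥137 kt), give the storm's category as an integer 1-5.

ΔP = 1011 − 889 = 122 mb.
V ≈ 5.96 × 122^0.616 = 5.96 × 19.28 ≈ 115 kt.
115 kt falls in the Category 4 band.

4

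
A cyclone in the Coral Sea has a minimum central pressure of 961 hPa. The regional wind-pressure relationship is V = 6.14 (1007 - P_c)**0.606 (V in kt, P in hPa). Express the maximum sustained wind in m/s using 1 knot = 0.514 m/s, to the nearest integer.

ΔP = 1007 − 961 = 46 hPa.
V ≈ 6.14 × 46^0.606 = 6.14 × 10.177 ≈ 62.488 kt.
62.488 × 0.514 ≈ 32.12 m/s → 32 m/s.

32 m/s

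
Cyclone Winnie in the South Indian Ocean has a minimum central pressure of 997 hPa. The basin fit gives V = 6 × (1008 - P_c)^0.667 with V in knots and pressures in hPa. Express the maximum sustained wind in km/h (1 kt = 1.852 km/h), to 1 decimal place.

55.0 km/h

ΔP = 1008 − 997 = 11 hPa.
V ≈ 6 × 11^0.667 = 6 × 4.950 ≈ 29.700 kt.
29.700 × 1.852 ≈ 55.00 km/h → 55.0 km/h.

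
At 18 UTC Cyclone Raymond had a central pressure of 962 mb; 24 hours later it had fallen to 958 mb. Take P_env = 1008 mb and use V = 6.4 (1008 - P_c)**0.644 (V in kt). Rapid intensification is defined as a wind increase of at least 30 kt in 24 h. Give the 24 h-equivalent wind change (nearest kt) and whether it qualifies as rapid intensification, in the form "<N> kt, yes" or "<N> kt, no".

V₁: ΔP = 46, V ≈ 6.4 × 46^0.644 ≈ 75.33 kt.
V₂: ΔP = 50, V ≈ 6.4 × 50^0.644 ≈ 79.49 kt.
ΔV over 24 h = 4.16 kt → 24 h equivalent = 4.16 × 24/24 ≈ 4.16 kt.
4 kt < 30 kt ⇒ not rapid intensification.

4 kt, no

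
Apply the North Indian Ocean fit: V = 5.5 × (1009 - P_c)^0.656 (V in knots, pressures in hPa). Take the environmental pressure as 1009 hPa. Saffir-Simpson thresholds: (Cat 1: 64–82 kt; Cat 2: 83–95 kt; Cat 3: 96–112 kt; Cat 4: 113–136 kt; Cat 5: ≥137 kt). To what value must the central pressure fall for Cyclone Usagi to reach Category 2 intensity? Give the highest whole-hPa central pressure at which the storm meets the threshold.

946 hPa

Category 2 begins at V = 83 kt.
Required ΔP = (83/5.5)^(1/0.656) = 15.091^1.524 ≈ 62.64 hPa.
P_c ≤ 1009 − 62.64 = 946.36, so the highest integer P_c is 946 hPa.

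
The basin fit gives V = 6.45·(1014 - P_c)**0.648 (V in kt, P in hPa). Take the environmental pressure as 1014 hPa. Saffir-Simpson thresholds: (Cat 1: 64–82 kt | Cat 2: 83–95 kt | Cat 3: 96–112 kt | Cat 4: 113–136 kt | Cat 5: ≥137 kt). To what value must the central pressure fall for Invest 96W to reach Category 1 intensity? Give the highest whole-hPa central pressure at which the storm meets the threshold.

Category 1 begins at V = 64 kt.
Required ΔP = (64/6.45)^(1/0.648) = 9.922^1.543 ≈ 34.51 hPa.
P_c ≤ 1014 − 34.51 = 979.49, so the highest integer P_c is 979 hPa.

979 hPa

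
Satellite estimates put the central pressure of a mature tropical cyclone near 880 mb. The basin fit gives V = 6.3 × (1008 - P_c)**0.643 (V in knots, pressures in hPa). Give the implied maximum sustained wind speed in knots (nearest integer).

ΔP = 1008 − 880 = 128 mb.
128^0.643 ≈ 22.643.
V ≈ 6.3 × 22.643 ≈ 142.7 kt.

143 kt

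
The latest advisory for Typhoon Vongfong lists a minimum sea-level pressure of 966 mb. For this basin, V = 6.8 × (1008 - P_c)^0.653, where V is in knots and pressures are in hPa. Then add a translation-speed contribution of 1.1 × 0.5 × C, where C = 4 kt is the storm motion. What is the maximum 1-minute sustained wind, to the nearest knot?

80 kt

ΔP = 1008 − 966 = 42 mb.
42^0.653 ≈ 11.481.
V ≈ 6.8 × 11.481 ≈ 78.1 kt.
Translation term: 1.1 × 0.5 × 4 = 2.2 kt.
Corrected V ≈ 80.3 kt → 80 kt.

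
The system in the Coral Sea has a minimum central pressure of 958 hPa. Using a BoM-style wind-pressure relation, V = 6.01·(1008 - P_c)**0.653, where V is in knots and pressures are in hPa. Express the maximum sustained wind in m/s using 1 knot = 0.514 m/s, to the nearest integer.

ΔP = 1008 − 958 = 50 hPa.
V ≈ 6.01 × 50^0.653 = 6.01 × 12.866 ≈ 77.322 kt.
77.322 × 0.514 ≈ 39.74 m/s → 40 m/s.

40 m/s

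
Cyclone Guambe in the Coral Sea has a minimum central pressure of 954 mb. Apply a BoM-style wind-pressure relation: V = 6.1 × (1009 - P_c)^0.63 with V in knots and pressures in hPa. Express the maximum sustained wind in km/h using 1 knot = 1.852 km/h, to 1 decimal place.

141.1 km/h

ΔP = 1009 − 954 = 55 mb.
V ≈ 6.1 × 55^0.63 = 6.1 × 12.486 ≈ 76.166 kt.
76.166 × 1.852 ≈ 141.06 km/h → 141.1 km/h.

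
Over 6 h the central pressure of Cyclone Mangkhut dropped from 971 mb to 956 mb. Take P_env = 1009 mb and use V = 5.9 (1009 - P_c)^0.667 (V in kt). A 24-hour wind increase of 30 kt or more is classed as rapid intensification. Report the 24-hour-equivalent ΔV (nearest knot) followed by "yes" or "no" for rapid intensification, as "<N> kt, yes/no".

66 kt, yes

V₁: ΔP = 38, V ≈ 5.9 × 38^0.667 ≈ 66.77 kt.
V₂: ΔP = 53, V ≈ 5.9 × 53^0.667 ≈ 83.36 kt.
ΔV over 6 h = 16.59 kt → 24 h equivalent = 16.59 × 24/6 ≈ 66.36 kt.
66 kt ≥ 30 kt ⇒ rapid intensification.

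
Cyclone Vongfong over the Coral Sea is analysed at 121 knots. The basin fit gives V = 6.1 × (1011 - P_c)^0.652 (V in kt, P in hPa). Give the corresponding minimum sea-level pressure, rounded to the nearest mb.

ΔP = (V / 6.1)^(1/0.652) = (121/6.1)^1.534.
121/6.1 = 19.836; 19.836^1.534 ≈ 97.72 mb.
P_c = 1011 − 97.72 = 913.28 ≈ 913 mb.

913 mb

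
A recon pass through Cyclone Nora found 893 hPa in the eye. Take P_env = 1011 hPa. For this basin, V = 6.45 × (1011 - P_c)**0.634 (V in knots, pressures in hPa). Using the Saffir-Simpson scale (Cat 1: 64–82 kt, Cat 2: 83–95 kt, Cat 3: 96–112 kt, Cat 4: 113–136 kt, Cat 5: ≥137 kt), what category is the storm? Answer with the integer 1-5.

4

ΔP = 1011 − 893 = 118 hPa.
V ≈ 6.45 × 118^0.634 = 6.45 × 20.59 ≈ 133 kt.
133 kt falls in the Category 4 band.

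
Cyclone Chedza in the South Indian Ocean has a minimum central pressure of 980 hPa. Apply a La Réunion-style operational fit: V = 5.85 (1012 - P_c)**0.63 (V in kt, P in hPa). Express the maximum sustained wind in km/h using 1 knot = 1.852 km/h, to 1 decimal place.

96.2 km/h

ΔP = 1012 − 980 = 32 hPa.
V ≈ 5.85 × 32^0.63 = 5.85 × 8.877 ≈ 51.928 kt.
51.928 × 1.852 ≈ 96.17 km/h → 96.2 km/h.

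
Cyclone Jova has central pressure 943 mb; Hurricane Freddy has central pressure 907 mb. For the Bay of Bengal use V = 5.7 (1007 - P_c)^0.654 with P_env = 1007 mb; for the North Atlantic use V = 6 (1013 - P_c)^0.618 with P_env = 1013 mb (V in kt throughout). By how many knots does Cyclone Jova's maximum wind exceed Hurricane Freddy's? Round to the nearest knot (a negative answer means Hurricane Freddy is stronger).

-21 kt

Cyclone Jova: ΔP = 64; V ≈ 5.7 × 64^0.654 ≈ 86.52 kt.
Hurricane Freddy: ΔP = 106; V ≈ 6 × 106^0.618 ≈ 107.10 kt.
Difference ≈ 86.52 − 107.10 = -20.58 → -21 kt.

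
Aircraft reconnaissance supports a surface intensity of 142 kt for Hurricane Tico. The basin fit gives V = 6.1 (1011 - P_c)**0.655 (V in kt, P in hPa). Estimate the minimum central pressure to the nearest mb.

889 mb

ΔP = (V / 6.1)^(1/0.655) = (142/6.1)^1.527.
142/6.1 = 23.279; 23.279^1.527 ≈ 122.17 mb.
P_c = 1011 − 122.17 = 888.83 ≈ 889 mb.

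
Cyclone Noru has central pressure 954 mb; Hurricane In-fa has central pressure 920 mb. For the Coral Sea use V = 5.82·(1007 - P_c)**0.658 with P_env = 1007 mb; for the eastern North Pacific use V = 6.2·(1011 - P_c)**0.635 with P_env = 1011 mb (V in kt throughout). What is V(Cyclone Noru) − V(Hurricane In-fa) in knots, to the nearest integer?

-29 kt

Cyclone Noru: ΔP = 53; V ≈ 5.82 × 53^0.658 ≈ 79.34 kt.
Hurricane In-fa: ΔP = 91; V ≈ 6.2 × 91^0.635 ≈ 108.74 kt.
Difference ≈ 79.34 − 108.74 = -29.40 → -29 kt.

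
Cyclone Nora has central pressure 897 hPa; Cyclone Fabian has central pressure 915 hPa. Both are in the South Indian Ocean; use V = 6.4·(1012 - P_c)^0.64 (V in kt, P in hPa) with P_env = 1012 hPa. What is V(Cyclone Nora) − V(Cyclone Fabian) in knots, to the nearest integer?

Cyclone Nora: ΔP = 115; V ≈ 6.4 × 115^0.64 ≈ 133.36 kt.
Cyclone Fabian: ΔP = 97; V ≈ 6.4 × 97^0.64 ≈ 119.60 kt.
Difference ≈ 133.36 − 119.60 = 13.76 → 14 kt.

14 kt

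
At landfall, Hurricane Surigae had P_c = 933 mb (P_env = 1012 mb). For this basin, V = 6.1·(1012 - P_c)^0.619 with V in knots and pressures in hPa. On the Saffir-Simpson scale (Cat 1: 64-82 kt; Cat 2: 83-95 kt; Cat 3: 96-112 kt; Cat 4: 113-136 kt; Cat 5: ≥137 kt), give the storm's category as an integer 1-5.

ΔP = 1012 − 933 = 79 mb.
V ≈ 6.1 × 79^0.619 = 6.1 × 14.95 ≈ 91 kt.
91 kt falls in the Category 2 band.

2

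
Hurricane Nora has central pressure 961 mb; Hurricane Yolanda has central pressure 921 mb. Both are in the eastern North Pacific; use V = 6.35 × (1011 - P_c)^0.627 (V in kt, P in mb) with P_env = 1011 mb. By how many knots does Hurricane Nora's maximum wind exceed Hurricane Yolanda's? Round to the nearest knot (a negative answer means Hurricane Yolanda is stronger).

-33 kt

Hurricane Nora: ΔP = 50; V ≈ 6.35 × 50^0.627 ≈ 73.80 kt.
Hurricane Yolanda: ΔP = 90; V ≈ 6.35 × 90^0.627 ≈ 106.68 kt.
Difference ≈ 73.80 − 106.68 = -32.88 → -33 kt.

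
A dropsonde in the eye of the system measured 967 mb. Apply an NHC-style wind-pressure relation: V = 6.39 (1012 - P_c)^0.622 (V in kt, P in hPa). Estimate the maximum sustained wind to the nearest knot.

68 kt

ΔP = 1012 − 967 = 45 mb.
45^0.622 ≈ 10.673.
V ≈ 6.39 × 10.673 ≈ 68.2 kt.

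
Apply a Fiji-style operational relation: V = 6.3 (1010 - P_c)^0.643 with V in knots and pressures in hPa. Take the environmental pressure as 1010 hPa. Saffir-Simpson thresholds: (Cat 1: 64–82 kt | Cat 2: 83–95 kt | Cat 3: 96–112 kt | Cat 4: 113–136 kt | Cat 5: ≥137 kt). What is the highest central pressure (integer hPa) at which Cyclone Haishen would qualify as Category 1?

973 hPa

Category 1 begins at V = 64 kt.
Required ΔP = (64/6.3)^(1/0.643) = 10.159^1.555 ≈ 36.80 hPa.
P_c ≤ 1010 − 36.80 = 973.20, so the highest integer P_c is 973 hPa.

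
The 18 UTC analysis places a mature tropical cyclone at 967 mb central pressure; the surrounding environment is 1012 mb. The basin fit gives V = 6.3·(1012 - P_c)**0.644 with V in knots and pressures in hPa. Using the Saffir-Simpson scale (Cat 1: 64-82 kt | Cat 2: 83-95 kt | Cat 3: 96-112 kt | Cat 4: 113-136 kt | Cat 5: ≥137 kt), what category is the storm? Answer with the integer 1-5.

ΔP = 1012 − 967 = 45 mb.
V ≈ 6.3 × 45^0.644 = 6.3 × 11.61 ≈ 73 kt.
73 kt falls in the Category 1 band.

1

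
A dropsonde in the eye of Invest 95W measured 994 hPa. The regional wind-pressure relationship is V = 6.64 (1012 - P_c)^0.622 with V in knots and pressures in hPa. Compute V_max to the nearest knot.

ΔP = 1012 − 994 = 18 hPa.
18^0.622 ≈ 6.036.
V ≈ 6.64 × 6.036 ≈ 40.1 kt.

40 kt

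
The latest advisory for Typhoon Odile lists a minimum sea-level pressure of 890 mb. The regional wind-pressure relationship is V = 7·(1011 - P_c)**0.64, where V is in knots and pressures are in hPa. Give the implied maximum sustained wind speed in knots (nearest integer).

ΔP = 1011 − 890 = 121 mb.
121^0.64 ≈ 21.527.
V ≈ 7 × 21.527 ≈ 150.7 kt.

151 kt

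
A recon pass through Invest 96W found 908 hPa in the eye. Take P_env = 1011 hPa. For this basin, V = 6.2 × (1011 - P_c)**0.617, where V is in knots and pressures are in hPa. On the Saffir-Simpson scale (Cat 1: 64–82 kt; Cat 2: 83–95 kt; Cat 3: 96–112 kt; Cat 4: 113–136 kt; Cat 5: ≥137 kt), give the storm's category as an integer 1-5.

ΔP = 1011 − 908 = 103 hPa.
V ≈ 6.2 × 103^0.617 = 6.2 × 17.46 ≈ 108 kt.
108 kt falls in the Category 3 band.

3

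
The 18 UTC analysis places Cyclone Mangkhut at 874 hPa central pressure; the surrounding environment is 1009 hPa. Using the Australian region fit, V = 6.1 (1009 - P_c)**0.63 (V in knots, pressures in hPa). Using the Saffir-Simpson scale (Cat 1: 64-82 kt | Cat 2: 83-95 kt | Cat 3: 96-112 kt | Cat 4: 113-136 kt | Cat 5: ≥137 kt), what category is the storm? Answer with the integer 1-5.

4

ΔP = 1009 − 874 = 135 hPa.
V ≈ 6.1 × 135^0.63 = 6.1 × 21.98 ≈ 134 kt.
134 kt falls in the Category 4 band.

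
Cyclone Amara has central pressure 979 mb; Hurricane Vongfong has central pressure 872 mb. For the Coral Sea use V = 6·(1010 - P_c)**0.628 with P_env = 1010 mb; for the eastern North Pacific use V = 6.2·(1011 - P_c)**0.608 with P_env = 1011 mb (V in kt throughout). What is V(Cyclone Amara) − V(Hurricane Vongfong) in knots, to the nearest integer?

Cyclone Amara: ΔP = 31; V ≈ 6 × 31^0.628 ≈ 51.85 kt.
Hurricane Vongfong: ΔP = 139; V ≈ 6.2 × 139^0.608 ≈ 124.55 kt.
Difference ≈ 51.85 − 124.55 = -72.70 → -73 kt.

-73 kt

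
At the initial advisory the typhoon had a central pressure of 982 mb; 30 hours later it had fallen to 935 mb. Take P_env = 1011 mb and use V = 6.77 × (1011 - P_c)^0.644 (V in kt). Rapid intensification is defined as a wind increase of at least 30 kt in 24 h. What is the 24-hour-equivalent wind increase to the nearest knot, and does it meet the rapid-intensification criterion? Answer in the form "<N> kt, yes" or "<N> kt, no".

41 kt, yes

V₁: ΔP = 29, V ≈ 6.77 × 29^0.644 ≈ 59.21 kt.
V₂: ΔP = 76, V ≈ 6.77 × 76^0.644 ≈ 110.11 kt.
ΔV over 30 h = 50.90 kt → 24 h equivalent = 50.90 × 24/30 ≈ 40.72 kt.
41 kt ≥ 30 kt ⇒ rapid intensification.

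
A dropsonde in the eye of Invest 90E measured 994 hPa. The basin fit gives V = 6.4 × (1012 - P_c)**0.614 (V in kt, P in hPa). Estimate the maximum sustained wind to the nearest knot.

38 kt

ΔP = 1012 − 994 = 18 hPa.
18^0.614 ≈ 5.898.
V ≈ 6.4 × 5.898 ≈ 37.8 kt.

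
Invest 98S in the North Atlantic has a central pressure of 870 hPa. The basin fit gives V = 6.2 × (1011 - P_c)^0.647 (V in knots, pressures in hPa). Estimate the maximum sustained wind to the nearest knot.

152 kt

ΔP = 1011 − 870 = 141 hPa.
141^0.647 ≈ 24.578.
V ≈ 6.2 × 24.578 ≈ 152.4 kt.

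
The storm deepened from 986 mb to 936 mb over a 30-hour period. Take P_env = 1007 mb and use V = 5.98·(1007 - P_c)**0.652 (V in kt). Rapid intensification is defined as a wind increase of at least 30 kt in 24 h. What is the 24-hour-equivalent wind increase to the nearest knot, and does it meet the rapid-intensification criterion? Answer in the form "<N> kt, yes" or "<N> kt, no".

42 kt, yes

V₁: ΔP = 21, V ≈ 5.98 × 21^0.652 ≈ 43.53 kt.
V₂: ΔP = 71, V ≈ 5.98 × 71^0.652 ≈ 96.32 kt.
ΔV over 30 h = 52.79 kt → 24 h equivalent = 52.79 × 24/30 ≈ 42.23 kt.
42 kt ≥ 30 kt ⇒ rapid intensification.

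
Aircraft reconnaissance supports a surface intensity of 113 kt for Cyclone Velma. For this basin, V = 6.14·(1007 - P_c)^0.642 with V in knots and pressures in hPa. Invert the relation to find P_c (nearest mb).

ΔP = (V / 6.14)^(1/0.642) = (113/6.14)^1.558.
113/6.14 = 18.404; 18.404^1.558 ≈ 93.38 mb.
P_c = 1007 − 93.38 = 913.62 ≈ 914 mb.

914 mb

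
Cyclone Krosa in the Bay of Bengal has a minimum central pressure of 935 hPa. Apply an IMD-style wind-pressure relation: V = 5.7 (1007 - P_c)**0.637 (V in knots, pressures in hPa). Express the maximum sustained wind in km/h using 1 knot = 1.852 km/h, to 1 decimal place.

ΔP = 1007 − 935 = 72 hPa.
V ≈ 5.7 × 72^0.637 = 5.7 × 15.245 ≈ 86.895 kt.
86.895 × 1.852 ≈ 160.93 km/h → 160.9 km/h.

160.9 km/h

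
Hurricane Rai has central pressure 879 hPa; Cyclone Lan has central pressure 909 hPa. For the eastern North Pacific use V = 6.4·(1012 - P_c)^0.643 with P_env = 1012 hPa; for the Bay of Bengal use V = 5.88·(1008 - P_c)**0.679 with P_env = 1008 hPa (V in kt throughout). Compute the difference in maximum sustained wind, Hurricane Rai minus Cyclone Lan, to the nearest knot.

Hurricane Rai: ΔP = 133; V ≈ 6.4 × 133^0.643 ≈ 148.53 kt.
Cyclone Lan: ΔP = 99; V ≈ 5.88 × 99^0.679 ≈ 133.17 kt.
Difference ≈ 148.53 − 133.17 = 15.36 → 15 kt.

15 kt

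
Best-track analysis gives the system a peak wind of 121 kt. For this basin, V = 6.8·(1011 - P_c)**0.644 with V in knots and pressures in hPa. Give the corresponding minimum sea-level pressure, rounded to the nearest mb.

ΔP = (V / 6.8)^(1/0.644) = (121/6.8)^1.553.
121/6.8 = 17.794; 17.794^1.553 ≈ 87.38 mb.
P_c = 1011 − 87.38 = 923.62 ≈ 924 mb.

924 mb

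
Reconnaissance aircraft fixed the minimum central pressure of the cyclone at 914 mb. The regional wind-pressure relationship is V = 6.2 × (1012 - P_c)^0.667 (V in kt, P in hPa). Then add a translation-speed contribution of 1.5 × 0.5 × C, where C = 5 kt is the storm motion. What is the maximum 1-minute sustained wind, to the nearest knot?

136 kt

ΔP = 1012 − 914 = 98 mb.
98^0.667 ≈ 21.289.
V ≈ 6.2 × 21.289 ≈ 132.0 kt.
Translation term: 1.5 × 0.5 × 5 = 3.75 kt.
Corrected V ≈ 135.75 kt → 136 kt.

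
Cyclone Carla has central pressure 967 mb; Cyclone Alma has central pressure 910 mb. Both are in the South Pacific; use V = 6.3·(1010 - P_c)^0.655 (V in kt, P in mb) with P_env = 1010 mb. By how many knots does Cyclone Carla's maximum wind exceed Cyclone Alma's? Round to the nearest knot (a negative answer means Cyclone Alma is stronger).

Cyclone Carla: ΔP = 43; V ≈ 6.3 × 43^0.655 ≈ 74.01 kt.
Cyclone Alma: ΔP = 100; V ≈ 6.3 × 100^0.655 ≈ 128.63 kt.
Difference ≈ 74.01 − 128.63 = -54.62 → -55 kt.

-55 kt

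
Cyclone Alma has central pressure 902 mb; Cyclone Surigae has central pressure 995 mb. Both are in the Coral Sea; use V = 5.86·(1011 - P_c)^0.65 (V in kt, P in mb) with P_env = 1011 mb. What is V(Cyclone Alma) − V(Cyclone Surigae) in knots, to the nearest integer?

88 kt

Cyclone Alma: ΔP = 109; V ≈ 5.86 × 109^0.65 ≈ 123.66 kt.
Cyclone Surigae: ΔP = 16; V ≈ 5.86 × 16^0.65 ≈ 35.53 kt.
Difference ≈ 123.66 − 35.53 = 88.13 → 88 kt.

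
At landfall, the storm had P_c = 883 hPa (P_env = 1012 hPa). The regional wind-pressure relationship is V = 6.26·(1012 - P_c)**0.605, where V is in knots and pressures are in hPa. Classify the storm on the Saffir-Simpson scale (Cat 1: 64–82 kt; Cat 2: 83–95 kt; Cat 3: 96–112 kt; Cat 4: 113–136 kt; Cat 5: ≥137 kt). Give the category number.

ΔP = 1012 − 883 = 129 hPa.
V ≈ 6.26 × 129^0.605 = 6.26 × 18.92 ≈ 118 kt.
118 kt falls in the Category 4 band.

4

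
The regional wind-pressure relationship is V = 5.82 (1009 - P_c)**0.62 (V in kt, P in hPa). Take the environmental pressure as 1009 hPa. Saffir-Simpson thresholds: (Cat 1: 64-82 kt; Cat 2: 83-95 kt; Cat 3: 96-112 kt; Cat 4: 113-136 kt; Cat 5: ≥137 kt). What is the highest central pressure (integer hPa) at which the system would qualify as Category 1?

961 hPa

Category 1 begins at V = 64 kt.
Required ΔP = (64/5.82)^(1/0.62) = 10.997^1.613 ≈ 47.80 hPa.
P_c ≤ 1009 − 47.80 = 961.20, so the highest integer P_c is 961 hPa.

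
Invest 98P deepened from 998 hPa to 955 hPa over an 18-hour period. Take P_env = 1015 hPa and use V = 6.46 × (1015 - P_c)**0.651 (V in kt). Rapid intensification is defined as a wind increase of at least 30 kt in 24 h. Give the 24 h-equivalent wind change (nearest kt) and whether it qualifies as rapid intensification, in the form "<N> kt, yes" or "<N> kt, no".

69 kt, yes

V₁: ΔP = 17, V ≈ 6.46 × 17^0.651 ≈ 40.86 kt.
V₂: ΔP = 60, V ≈ 6.46 × 60^0.651 ≈ 92.86 kt.
ΔV over 18 h = 52.00 kt → 24 h equivalent = 52.00 × 24/18 ≈ 69.33 kt.
69 kt ≥ 30 kt ⇒ rapid intensification.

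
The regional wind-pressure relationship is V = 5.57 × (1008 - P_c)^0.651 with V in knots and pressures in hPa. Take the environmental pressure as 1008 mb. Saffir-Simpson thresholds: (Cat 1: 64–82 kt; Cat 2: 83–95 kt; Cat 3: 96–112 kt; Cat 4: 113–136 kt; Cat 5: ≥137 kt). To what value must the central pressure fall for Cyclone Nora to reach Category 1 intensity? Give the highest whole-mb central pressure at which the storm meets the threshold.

Category 1 begins at V = 64 kt.
Required ΔP = (64/5.57)^(1/0.651) = 11.490^1.536 ≈ 42.54 mb.
P_c ≤ 1008 − 42.54 = 965.46, so the highest integer P_c is 965 mb.

965 mb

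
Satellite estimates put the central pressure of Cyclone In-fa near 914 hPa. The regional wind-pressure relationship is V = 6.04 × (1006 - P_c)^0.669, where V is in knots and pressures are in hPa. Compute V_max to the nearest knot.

124 kt

ΔP = 1006 − 914 = 92 hPa.
92^0.669 ≈ 20.596.
V ≈ 6.04 × 20.596 ≈ 124.4 kt.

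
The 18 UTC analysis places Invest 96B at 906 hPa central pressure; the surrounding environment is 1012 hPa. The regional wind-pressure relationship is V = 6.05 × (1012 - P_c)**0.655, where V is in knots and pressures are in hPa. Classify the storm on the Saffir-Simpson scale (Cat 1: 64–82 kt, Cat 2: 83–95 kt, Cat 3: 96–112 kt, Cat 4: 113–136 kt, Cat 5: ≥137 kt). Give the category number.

ΔP = 1012 − 906 = 106 hPa.
V ≈ 6.05 × 106^0.655 = 6.05 × 21.21 ≈ 128 kt.
128 kt falls in the Category 4 band.

4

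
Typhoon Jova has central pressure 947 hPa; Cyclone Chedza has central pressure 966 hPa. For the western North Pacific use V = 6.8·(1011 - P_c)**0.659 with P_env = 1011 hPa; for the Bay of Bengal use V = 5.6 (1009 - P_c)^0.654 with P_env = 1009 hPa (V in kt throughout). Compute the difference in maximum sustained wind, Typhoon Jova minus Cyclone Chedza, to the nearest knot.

40 kt

Typhoon Jova: ΔP = 64; V ≈ 6.8 × 64^0.659 ≈ 105.39 kt.
Cyclone Chedza: ΔP = 43; V ≈ 5.6 × 43^0.654 ≈ 65.54 kt.
Difference ≈ 105.39 − 65.54 = 39.85 → 40 kt.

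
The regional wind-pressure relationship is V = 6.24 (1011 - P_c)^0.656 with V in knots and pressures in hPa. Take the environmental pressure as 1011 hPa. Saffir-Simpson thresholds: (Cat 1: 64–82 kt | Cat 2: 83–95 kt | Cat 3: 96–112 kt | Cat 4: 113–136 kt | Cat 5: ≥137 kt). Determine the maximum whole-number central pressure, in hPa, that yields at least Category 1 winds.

976 hPa

Category 1 begins at V = 64 kt.
Required ΔP = (64/6.24)^(1/0.656) = 10.256^1.524 ≈ 34.77 hPa.
P_c ≤ 1011 − 34.77 = 976.23, so the highest integer P_c is 976 hPa.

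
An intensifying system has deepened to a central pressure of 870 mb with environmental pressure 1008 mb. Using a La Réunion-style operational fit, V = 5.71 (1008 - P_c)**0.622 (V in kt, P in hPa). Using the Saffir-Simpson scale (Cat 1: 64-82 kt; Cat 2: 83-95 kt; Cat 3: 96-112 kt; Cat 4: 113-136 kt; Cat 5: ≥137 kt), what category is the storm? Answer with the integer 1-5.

ΔP = 1008 − 870 = 138 mb.
V ≈ 5.71 × 138^0.622 = 5.71 × 21.43 ≈ 122 kt.
122 kt falls in the Category 4 band.

4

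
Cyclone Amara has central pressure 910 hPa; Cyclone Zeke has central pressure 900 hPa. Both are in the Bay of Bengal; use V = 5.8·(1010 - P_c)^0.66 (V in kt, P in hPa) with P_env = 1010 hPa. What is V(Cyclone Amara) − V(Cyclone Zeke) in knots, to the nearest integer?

Cyclone Amara: ΔP = 100; V ≈ 5.8 × 100^0.66 ≈ 121.18 kt.
Cyclone Zeke: ΔP = 110; V ≈ 5.8 × 110^0.66 ≈ 129.05 kt.
Difference ≈ 121.18 − 129.05 = -7.87 → -8 kt.

-8 kt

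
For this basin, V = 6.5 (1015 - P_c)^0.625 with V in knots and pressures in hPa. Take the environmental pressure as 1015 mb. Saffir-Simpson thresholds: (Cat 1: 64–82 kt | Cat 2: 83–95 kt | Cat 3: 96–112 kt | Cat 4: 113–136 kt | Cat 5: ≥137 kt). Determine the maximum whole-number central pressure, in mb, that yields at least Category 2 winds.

956 mb

Category 2 begins at V = 83 kt.
Required ΔP = (83/6.5)^(1/0.625) = 12.769^1.600 ≈ 58.87 mb.
P_c ≤ 1015 − 58.87 = 956.13, so the highest integer P_c is 956 mb.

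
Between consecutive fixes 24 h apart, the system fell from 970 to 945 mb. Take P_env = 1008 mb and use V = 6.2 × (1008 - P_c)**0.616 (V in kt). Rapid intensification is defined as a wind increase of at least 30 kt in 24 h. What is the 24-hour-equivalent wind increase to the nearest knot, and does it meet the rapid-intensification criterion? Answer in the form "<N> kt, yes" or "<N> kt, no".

V₁: ΔP = 38, V ≈ 6.2 × 38^0.616 ≈ 58.28 kt.
V₂: ΔP = 63, V ≈ 6.2 × 63^0.616 ≈ 79.58 kt.
ΔV over 24 h = 21.30 kt → 24 h equivalent = 21.30 × 24/24 ≈ 21.30 kt.
21 kt < 30 kt ⇒ not rapid intensification.

21 kt, no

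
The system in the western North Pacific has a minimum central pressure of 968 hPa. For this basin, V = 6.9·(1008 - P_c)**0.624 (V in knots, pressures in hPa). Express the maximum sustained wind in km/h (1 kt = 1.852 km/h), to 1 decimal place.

127.7 km/h

ΔP = 1008 − 968 = 40 hPa.
V ≈ 6.9 × 40^0.624 = 6.9 × 9.993 ≈ 68.950 kt.
68.950 × 1.852 ≈ 127.70 km/h → 127.7 km/h.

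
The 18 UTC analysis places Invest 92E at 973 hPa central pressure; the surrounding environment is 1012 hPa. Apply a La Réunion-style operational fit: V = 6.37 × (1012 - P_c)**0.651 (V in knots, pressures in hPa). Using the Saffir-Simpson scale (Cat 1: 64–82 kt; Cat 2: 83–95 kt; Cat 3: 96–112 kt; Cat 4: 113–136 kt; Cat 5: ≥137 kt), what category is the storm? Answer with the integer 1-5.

1

ΔP = 1012 − 973 = 39 hPa.
V ≈ 6.37 × 39^0.651 = 6.37 × 10.86 ≈ 69 kt.
69 kt falls in the Category 1 band.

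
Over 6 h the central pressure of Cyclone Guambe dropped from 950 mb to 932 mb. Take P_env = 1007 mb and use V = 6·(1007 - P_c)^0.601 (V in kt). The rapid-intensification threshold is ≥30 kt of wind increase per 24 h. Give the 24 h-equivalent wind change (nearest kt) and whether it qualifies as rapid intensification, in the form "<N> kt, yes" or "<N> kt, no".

49 kt, yes

V₁: ΔP = 57, V ≈ 6 × 57^0.601 ≈ 68.14 kt.
V₂: ΔP = 75, V ≈ 6 × 75^0.601 ≈ 80.36 kt.
ΔV over 6 h = 12.22 kt → 24 h equivalent = 12.22 × 24/6 ≈ 48.88 kt.
49 kt ≥ 30 kt ⇒ rapid intensification.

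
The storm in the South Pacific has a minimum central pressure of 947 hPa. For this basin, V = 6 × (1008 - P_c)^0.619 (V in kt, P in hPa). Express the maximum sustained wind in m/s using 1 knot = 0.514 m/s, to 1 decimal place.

ΔP = 1008 − 947 = 61 hPa.
V ≈ 6 × 61^0.619 = 6 × 12.739 ≈ 76.431 kt.
76.431 × 0.514 ≈ 39.29 m/s → 39.3 m/s.

39.3 m/s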